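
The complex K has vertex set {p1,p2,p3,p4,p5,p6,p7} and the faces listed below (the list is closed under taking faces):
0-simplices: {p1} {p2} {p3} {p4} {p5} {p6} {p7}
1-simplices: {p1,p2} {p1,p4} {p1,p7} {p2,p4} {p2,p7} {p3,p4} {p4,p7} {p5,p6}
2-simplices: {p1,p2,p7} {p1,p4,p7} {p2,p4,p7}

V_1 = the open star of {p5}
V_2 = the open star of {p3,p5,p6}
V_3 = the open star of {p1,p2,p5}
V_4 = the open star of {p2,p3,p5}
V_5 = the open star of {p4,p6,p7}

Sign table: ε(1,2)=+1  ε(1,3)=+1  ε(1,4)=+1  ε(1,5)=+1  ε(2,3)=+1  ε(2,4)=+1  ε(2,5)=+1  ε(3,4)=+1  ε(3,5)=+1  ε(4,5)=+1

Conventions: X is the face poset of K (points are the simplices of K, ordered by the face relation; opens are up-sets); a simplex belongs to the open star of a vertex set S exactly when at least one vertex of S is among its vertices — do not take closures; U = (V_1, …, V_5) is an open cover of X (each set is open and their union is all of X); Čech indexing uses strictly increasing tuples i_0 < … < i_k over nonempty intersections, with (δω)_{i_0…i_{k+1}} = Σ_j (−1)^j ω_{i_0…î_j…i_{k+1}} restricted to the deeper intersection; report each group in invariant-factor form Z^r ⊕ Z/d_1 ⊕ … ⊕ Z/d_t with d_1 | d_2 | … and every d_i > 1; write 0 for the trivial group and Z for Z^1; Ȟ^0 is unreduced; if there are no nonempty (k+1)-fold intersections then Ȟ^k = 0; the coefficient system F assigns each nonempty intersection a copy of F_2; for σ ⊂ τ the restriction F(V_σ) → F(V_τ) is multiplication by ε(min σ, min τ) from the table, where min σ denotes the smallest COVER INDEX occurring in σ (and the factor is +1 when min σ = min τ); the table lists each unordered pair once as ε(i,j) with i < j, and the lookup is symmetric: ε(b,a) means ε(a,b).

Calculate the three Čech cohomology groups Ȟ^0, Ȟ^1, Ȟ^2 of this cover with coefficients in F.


nonempty overlaps:
  V1={{p5},{p5,p6}} V2={{p3},{p5},{p6},{p3,p4},{p5,p6}} V3={{p1},{p2},{p5},{p1,p2},{p1,p4},{p1,p7},{p2,p4},{p2,p7},{p5,p6},{p1,p2,p7},{p1,p4,p7},{p2,p4,p7}} V4={{p2},{p3},{p5},{p1,p2},{p2,p4},{p2,p7},{p3,p4},{p5,p6},{p1,p2,p7},{p2,p4,p7}} V5={{p4},{p6},{p7},{p1,p4},{p1,p7},{p2,p4},{p2,p7},{p3,p4},{p4,p7},{p5,p6},{p1,p2,p7},{p1,p4,p7},{p2,p4,p7}}
  V12={{p5},{p5,p6}} V13={{p5},{p5,p6}} V14={{p5},{p5,p6}} V15={{p5,p6}} V23={{p5},{p5,p6}} V24={{p3},{p5},{p3,p4},{p5,p6}} V25={{p6},{p3,p4},{p5,p6}} V34={{p2},{p5},{p1,p2},{p2,p4},{p2,p7},{p5,p6},{p1,p2,p7},{p2,p4,p7}} V35={{p1,p4},{p1,p7},{p2,p4},{p2,p7},{p5,p6},{p1,p2,p7},{p1,p4,p7},{p2,p4,p7}} V45={{p2,p4},{p2,p7},{p3,p4},{p5,p6},{p1,p2,p7},{p2,p4,p7}}
  V123={{p5},{p5,p6}} V124={{p5},{p5,p6}} V125={{p5,p6}} V134={{p5},{p5,p6}} V135={{p5,p6}} V145={{p5,p6}} V234={{p5},{p5,p6}} V235={{p5,p6}} V245={{p3,p4},{p5,p6}} V345={{p2,p4},{p2,p7},{p5,p6},{p1,p2,p7},{p2,p4,p7}}
  V1234={{p5},{p5,p6}} V1235={{p5,p6}} V1245={{p5,p6}} V1345={{p5,p6}} V2345={{p5,p6}}
  V12345={{p5,p6}}
C dims 5,10,10,5; δ0: rk_F2 4; δ1: rk_F2 6; δ2: rk_F2 4
degree 0: 5−4−0 = 1 → Ȟ^0 ≅ Z/2
degree 1: 10−6−4 = 0 → Ȟ^1 ≅ 0
degree 2: 10−4−6 = 0 → Ȟ^2 ≅ 0

Ȟ^0(U;F) ≅ Z/2, Ȟ^1(U;F) ≅ 0 and Ȟ^2(U;F) ≅ 0


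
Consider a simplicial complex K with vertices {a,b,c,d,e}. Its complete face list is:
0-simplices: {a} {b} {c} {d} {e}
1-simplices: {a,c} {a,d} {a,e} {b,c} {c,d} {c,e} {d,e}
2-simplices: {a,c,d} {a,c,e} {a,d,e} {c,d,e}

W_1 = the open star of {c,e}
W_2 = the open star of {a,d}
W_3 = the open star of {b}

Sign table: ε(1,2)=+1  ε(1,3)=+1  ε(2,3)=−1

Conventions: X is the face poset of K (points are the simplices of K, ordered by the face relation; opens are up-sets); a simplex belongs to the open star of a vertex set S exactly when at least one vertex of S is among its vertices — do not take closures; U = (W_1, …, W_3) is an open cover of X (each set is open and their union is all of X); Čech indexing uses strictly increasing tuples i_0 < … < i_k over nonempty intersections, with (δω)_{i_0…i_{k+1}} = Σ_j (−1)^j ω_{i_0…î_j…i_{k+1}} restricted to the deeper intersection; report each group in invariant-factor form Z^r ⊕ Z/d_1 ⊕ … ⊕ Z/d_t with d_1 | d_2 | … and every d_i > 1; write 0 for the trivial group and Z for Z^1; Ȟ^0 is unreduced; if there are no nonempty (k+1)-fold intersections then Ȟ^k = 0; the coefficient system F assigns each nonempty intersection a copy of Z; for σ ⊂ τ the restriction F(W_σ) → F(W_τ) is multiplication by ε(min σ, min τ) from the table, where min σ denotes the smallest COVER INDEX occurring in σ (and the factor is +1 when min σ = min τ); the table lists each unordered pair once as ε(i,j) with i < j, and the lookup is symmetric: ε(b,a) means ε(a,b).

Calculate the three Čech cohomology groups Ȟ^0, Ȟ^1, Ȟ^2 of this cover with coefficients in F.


Ȟ^0(U;F) ≅ Z, Ȟ^1(U;F) ≅ 0 and Ȟ^2(U;F) ≅ 0

nerve simplices:
  W1={{c},{e},{a,c},{a,e},{b,c},{c,d},{c,e},{d,e},{a,c,d},{a,c,e},{a,d,e},{c,d,e}} W2={{a},{d},{a,c},{a,d},{a,e},{c,d},{d,e},{a,c,d},{a,c,e},{a,d,e},{c,d,e}} W3={{b},{b,c}}
  W12={{a,c},{a,e},{c,d},{d,e},{a,c,d},{a,c,e},{a,d,e},{c,d,e}} W13={{b,c}}
C dims 3,2; δ0: rk 2, SNF 1^2
degree 0: 3−2−0 = 1 → Ȟ^0 ≅ Z
degree 1: 2−0−2 = 0 → Ȟ^1 ≅ 0
degree 2: 0−0−0 = 0 → Ȟ^2 ≅ 0


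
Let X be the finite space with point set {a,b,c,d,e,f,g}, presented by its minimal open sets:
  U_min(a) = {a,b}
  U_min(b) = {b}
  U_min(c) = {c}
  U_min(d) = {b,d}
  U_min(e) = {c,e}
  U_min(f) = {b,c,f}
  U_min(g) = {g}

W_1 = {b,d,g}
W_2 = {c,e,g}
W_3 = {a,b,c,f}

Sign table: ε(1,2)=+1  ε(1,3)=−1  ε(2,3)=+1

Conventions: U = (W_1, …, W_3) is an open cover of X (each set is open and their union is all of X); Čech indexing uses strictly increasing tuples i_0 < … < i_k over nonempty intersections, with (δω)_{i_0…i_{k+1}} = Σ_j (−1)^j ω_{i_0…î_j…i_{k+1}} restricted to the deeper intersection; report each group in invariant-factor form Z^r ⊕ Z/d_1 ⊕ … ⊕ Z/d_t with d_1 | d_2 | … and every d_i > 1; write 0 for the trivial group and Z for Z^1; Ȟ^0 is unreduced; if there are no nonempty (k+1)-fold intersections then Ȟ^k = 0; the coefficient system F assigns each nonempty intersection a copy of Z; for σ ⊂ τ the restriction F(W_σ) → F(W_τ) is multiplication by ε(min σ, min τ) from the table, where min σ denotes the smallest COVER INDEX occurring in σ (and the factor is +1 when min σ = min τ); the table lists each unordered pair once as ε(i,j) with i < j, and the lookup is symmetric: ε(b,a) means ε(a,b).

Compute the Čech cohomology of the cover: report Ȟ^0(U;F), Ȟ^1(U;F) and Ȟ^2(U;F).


cover nerve:
  W12={g} W13={b} W23={c}
C dims 3,3; δ0: rk 3, SNF 1^2·2
Ȟ^0: (3−3)−0=0 ⇒ 0
Ȟ^1: (3−0)−3=0 plus torsion [2] ⇒ Z/2
Ȟ^2: (0−0)−0=0 ⇒ 0

Ȟ^0 ≅ 0, Ȟ^1 ≅ Z/2 and Ȟ^2 ≅ 0


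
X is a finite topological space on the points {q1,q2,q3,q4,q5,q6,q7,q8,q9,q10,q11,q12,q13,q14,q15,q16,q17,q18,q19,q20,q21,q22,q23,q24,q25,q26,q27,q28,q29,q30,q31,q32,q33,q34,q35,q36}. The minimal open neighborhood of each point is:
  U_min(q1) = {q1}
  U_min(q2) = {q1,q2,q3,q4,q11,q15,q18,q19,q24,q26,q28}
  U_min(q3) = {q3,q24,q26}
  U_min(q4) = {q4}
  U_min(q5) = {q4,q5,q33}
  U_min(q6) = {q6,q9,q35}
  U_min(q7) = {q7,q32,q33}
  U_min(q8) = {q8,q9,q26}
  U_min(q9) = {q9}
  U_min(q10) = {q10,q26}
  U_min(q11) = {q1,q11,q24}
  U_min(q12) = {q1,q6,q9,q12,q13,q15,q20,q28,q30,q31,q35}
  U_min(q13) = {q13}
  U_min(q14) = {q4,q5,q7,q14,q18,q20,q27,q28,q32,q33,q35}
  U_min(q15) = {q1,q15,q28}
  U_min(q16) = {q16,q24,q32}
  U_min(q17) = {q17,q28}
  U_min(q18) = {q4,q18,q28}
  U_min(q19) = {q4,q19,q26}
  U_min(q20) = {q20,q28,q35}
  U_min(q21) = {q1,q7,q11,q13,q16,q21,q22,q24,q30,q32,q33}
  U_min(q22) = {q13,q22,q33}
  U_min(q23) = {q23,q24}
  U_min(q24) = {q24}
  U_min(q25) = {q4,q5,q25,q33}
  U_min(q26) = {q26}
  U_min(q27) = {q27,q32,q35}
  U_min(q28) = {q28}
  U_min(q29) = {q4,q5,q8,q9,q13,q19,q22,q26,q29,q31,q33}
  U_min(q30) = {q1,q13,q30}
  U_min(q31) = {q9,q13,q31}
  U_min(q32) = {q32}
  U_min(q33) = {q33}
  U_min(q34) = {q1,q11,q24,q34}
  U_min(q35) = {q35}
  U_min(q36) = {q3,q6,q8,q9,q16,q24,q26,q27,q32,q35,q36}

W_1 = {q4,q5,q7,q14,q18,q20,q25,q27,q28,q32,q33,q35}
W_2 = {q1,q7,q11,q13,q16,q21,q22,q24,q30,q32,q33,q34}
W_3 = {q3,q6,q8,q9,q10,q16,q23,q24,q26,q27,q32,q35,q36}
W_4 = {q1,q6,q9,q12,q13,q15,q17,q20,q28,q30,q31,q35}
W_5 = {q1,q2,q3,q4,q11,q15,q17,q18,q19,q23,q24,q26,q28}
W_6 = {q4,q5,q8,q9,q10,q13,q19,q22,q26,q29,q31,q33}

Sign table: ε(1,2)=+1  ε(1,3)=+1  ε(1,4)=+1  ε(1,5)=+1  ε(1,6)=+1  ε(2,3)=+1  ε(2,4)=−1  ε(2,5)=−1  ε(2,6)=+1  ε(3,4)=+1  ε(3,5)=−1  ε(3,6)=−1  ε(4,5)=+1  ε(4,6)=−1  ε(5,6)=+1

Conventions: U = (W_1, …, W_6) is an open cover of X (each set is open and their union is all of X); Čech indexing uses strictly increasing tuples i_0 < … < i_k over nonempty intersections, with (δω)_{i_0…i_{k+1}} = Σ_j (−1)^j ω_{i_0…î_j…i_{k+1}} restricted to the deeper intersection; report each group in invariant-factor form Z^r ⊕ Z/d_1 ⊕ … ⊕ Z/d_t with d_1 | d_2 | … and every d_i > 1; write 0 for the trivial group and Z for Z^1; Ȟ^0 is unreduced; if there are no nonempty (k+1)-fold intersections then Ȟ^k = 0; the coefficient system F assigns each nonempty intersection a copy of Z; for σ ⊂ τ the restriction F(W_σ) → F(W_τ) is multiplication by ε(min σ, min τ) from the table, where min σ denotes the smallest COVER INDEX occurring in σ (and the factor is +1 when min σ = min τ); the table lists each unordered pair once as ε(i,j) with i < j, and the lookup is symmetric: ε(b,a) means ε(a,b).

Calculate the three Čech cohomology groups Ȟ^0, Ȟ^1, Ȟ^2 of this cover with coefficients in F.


cover nerve:
  W12={q7,q32,q33} W13={q27,q32,q35} W14={q20,q28,q35} W15={q4,q18,q28} W16={q4,q5,q33} W23={q16,q24,q32} W24={q1,q13,q30} W25={q1,q11,q24} W26={q13,q22,q33} W34={q6,q9,q35} W35={q3,q23,q24,q26} W36={q8,q9,q10,q26} W45={q1,q15,q17,q28} W46={q9,q13,q31} W56={q4,q19,q26}
  W123={q32} W126={q33} W134={q35} W145={q28} W156={q4} W235={q24} W245={q1} W246={q13} W346={q9} W356={q26}
C dims 6,15,10; δ0: rk 6, SNF 1^5·2; δ1: rk 9, SNF 1^9
Ȟ^0: (6−6)−0=0 ⇒ 0
Ȟ^1: (15−9)−6=0 plus torsion [2] ⇒ Z/2
Ȟ^2: (10−0)−9=1 ⇒ Z

Ȟ^0(U;F) ≅ 0, Ȟ^1(U;F) ≅ Z/2, Ȟ^2(U;F) ≅ Z


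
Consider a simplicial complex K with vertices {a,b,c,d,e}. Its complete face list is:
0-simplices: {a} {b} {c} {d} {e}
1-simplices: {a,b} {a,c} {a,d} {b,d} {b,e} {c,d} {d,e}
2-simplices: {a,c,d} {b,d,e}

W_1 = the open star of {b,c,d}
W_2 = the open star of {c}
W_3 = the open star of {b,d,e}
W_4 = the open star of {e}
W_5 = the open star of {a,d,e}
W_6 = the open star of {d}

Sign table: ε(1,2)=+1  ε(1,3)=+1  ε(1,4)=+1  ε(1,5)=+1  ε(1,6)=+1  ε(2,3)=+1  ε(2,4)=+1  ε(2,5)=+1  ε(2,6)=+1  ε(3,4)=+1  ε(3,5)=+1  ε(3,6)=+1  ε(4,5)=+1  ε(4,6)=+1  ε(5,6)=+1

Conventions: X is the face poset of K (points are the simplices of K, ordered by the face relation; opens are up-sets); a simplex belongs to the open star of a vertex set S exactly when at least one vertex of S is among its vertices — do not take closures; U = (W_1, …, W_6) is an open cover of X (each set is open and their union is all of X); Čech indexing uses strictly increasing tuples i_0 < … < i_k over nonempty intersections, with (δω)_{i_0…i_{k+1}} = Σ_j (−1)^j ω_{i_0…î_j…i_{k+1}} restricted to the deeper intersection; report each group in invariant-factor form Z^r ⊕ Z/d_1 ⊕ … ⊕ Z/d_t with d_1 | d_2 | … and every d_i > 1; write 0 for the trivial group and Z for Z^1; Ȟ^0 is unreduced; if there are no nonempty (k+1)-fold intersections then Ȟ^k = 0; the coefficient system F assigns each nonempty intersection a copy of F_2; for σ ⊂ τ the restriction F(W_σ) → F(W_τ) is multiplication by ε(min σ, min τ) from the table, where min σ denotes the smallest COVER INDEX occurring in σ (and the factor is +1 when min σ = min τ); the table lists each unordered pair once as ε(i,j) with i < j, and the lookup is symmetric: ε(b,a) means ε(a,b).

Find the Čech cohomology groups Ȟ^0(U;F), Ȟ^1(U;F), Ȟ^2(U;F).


Ȟ^0 = Z/2, Ȟ^1 = 0 and Ȟ^2 = 0

nerve simplices:
  W1={{b},{c},{d},{a,b},{a,c},{a,d},{b,d},{b,e},{c,d},{d,e},{a,c,d},{b,d,e}} W2={{c},{a,c},{c,d},{a,c,d}} W3={{b},{d},{e},{a,b},{a,d},{b,d},{b,e},{c,d},{d,e},{a,c,d},{b,d,e}} W4={{e},{b,e},{d,e},{b,d,e}} W5={{a},{d},{e},{a,b},{a,c},{a,d},{b,d},{b,e},{c,d},{d,e},{a,c,d},{b,d,e}} W6={{d},{a,d},{b,d},{c,d},{d,e},{a,c,d},{b,d,e}}
  W12={{c},{a,c},{c,d},{a,c,d}} W13={{b},{d},{a,b},{a,d},{b,d},{b,e},{c,d},{d,e},{a,c,d},{b,d,e}} W14={{b,e},{d,e},{b,d,e}} W15={{d},{a,b},{a,c},{a,d},{b,d},{b,e},{c,d},{d,e},{a,c,d},{b,d,e}} W16={{d},{a,d},{b,d},{c,d},{d,e},{a,c,d},{b,d,e}} W23={{c,d},{a,c,d}} W25={{a,c},{c,d},{a,c,d}} W26={{c,d},{a,c,d}} W34={{e},{b,e},{d,e},{b,d,e}} W35={{d},{e},{a,b},{a,d},{b,d},{b,e},{c,d},{d,e},{a,c,d},{b,d,e}} W36={{d},{a,d},{b,d},{c,d},{d,e},{a,c,d},{b,d,e}} W45={{e},{b,e},{d,e},{b,d,e}} W46={{d,e},{b,d,e}} W56={{d},{a,d},{b,d},{c,d},{d,e},{a,c,d},{b,d,e}}
  W123={{c,d},{a,c,d}} W125={{a,c},{c,d},{a,c,d}} W126={{c,d},{a,c,d}} W134={{b,e},{d,e},{b,d,e}} W135={{d},{a,b},{a,d},{b,d},{b,e},{c,d},{d,e},{a,c,d},{b,d,e}} W136={{d},{a,d},{b,d},{c,d},{d,e},{a,c,d},{b,d,e}} W145={{b,e},{d,e},{b,d,e}} W146={{d,e},{b,d,e}} W156={{d},{a,d},{b,d},{c,d},{d,e},{a,c,d},{b,d,e}} W235={{c,d},{a,c,d}} W236={{c,d},{a,c,d}} W256={{c,d},{a,c,d}} W345={{e},{b,e},{d,e},{b,d,e}} W346={{d,e},{b,d,e}} W356={{d},{a,d},{b,d},{c,d},{d,e},{a,c,d},{b,d,e}} W456={{d,e},{b,d,e}}
  W1235={{c,d},{a,c,d}} W1236={{c,d},{a,c,d}} W1256={{c,d},{a,c,d}} W1345={{b,e},{d,e},{b,d,e}} W1346={{d,e},{b,d,e}} W1356={{d},{a,d},{b,d},{c,d},{d,e},{a,c,d},{b,d,e}} W1456={{d,e},{b,d,e}} W2356={{c,d},{a,c,d}} W3456={{d,e},{b,d,e}}
  W12356={{c,d},{a,c,d}} W13456={{d,e},{b,d,e}}
C dims 6,14,16,9; δ0: rk_F2 5; δ1: rk_F2 9; δ2: rk_F2 7
degree 0: 6−5−0 = 1 → Ȟ^0 ≅ Z/2
degree 1: 14−9−5 = 0 → Ȟ^1 ≅ 0
degree 2: 16−7−9 = 0 → Ȟ^2 ≅ 0


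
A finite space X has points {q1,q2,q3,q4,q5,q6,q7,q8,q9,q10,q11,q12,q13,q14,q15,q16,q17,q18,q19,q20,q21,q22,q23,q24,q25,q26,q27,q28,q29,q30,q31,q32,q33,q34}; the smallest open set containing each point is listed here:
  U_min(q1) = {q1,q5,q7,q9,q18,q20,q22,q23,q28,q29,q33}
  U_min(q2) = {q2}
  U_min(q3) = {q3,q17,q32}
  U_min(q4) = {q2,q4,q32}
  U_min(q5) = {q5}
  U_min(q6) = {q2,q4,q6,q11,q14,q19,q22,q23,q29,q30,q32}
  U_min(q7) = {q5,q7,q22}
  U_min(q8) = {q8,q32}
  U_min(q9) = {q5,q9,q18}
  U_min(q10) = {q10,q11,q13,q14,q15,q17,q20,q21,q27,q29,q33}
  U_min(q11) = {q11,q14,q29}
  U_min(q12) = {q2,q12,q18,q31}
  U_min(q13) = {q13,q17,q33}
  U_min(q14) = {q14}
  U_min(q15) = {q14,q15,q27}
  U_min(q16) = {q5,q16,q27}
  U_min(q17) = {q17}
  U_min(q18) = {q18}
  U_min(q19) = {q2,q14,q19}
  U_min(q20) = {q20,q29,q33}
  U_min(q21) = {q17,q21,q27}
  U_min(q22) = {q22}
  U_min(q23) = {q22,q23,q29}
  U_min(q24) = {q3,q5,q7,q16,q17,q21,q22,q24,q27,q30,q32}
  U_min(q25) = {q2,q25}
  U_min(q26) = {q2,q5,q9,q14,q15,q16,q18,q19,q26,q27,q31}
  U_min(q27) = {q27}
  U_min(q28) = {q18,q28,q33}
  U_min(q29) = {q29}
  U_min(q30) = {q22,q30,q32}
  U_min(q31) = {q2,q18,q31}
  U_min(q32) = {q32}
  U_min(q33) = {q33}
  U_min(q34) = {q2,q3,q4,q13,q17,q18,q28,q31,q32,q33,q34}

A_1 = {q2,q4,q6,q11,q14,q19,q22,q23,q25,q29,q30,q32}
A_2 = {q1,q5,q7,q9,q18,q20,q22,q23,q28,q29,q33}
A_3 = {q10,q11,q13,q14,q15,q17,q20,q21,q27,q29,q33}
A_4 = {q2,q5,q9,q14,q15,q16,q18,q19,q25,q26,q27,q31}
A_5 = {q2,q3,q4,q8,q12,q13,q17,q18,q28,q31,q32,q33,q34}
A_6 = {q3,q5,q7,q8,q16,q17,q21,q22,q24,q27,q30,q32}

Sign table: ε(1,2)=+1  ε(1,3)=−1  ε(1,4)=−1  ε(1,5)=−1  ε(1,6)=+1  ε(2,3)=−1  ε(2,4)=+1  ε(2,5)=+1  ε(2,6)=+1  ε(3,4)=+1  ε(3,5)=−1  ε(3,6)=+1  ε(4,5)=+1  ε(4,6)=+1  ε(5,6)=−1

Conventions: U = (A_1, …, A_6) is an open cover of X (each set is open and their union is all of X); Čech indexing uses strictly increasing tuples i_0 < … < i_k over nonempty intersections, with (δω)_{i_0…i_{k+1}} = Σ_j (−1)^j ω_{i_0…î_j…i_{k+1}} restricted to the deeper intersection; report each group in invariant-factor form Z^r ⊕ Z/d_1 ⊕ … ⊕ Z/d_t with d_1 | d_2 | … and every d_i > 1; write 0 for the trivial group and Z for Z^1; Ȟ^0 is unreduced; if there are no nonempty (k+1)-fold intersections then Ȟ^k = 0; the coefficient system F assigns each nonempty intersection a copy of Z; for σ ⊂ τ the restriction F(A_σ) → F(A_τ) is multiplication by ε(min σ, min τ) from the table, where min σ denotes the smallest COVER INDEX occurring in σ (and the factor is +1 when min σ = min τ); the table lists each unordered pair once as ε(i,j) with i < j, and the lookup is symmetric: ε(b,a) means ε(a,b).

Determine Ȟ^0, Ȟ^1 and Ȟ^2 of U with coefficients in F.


nerve simplices:
  A12={q22,q23,q29} A13={q11,q14,q29} A14={q2,q14,q19,q25} A15={q2,q4,q32} A16={q22,q30,q32} A23={q20,q29,q33} A24={q5,q9,q18} A25={q18,q28,q33} A26={q5,q7,q22} A34={q14,q15,q27} A35={q13,q17,q33} A36={q17,q21,q27} A45={q2,q18,q31} A46={q5,q16,q27} A56={q3,q8,q17,q32}
  A123={q29} A126={q22} A134={q14} A145={q2} A156={q32} A235={q33} A245={q18} A246={q5} A346={q27} A356={q17}
C dims 6,15,10; δ0: rk 6, SNF 1^5·2; δ1: rk 9, SNF 1^9
degree 0: 6−6−0 = 0 → Ȟ^0 ≅ 0
degree 1: 15−9−6 = 0 plus torsion [2] → Ȟ^1 ≅ Z/2
degree 2: 10−0−9 = 1 → Ȟ^2 ≅ Z

Ȟ^0 ≅ 0,  Ȟ^1 ≅ Z/2,  Ȟ^2 ≅ Z


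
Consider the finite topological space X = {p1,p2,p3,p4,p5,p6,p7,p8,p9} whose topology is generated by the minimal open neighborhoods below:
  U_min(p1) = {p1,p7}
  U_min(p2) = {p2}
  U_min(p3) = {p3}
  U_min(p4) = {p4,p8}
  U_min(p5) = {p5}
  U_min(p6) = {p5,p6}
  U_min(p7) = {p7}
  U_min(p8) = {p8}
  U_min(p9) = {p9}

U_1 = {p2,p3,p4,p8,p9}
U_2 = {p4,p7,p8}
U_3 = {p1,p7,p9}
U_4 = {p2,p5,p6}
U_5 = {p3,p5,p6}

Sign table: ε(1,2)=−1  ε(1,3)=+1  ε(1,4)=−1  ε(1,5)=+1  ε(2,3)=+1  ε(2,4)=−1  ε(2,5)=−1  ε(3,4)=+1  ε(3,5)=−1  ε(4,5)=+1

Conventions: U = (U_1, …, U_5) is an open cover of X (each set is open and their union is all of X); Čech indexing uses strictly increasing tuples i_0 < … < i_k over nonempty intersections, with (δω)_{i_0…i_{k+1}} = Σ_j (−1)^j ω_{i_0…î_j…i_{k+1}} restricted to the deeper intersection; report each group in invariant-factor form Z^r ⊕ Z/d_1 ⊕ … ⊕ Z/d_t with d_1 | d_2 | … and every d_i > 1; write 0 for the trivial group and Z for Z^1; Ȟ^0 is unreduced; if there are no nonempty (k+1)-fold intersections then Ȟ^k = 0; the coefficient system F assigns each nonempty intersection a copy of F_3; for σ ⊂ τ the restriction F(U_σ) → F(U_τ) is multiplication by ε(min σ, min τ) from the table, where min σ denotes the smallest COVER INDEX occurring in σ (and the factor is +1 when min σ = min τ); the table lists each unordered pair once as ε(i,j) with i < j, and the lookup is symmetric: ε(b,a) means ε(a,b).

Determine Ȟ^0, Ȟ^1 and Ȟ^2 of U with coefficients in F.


Ȟ^0 ≅ 0,  Ȟ^1 ≅ Z/3,  Ȟ^2 ≅ 0

nerve of the cover:
  U12={p4,p8} U13={p9} U14={p2} U15={p3} U23={p7} U45={p5,p6}
C dims 5,6; δ0: rk_F3 5
Ȟ^0 = (5 − 5) − 0 = 0, so Ȟ^0 ≅ 0
Ȟ^1 = (6 − 0) − 5 = 1, so Ȟ^1 ≅ Z/3
Ȟ^2 = (0 − 0) − 0 = 0, so Ȟ^2 ≅ 0


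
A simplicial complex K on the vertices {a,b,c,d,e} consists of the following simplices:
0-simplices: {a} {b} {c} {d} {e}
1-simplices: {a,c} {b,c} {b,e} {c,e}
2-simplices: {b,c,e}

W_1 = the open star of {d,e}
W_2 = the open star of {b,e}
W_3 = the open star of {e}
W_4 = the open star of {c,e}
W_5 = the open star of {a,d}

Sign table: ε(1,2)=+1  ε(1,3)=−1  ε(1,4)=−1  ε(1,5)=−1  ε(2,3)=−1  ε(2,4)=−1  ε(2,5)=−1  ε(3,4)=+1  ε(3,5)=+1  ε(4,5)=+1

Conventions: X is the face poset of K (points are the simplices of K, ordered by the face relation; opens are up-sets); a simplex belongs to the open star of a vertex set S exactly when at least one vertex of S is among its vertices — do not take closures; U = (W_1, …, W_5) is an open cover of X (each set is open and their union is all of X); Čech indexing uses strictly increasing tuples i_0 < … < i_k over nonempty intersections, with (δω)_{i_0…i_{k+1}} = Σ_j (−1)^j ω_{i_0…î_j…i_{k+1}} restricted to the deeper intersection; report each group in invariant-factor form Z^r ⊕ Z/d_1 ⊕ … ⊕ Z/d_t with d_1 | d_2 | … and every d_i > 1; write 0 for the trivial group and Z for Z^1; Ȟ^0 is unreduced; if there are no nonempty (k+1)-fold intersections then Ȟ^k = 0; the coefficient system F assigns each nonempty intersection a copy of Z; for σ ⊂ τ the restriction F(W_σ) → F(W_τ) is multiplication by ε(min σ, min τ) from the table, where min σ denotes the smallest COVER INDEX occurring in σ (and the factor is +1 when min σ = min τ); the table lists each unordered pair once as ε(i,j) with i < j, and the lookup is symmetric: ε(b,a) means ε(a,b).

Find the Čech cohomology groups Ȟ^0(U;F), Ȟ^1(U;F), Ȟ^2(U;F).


Ȟ^0 = Z; Ȟ^1 = Z; Ȟ^2 = 0

cover nerve:
  W1={{d},{e},{b,e},{c,e},{b,c,e}} W2={{b},{e},{b,c},{b,e},{c,e},{b,c,e}} W3={{e},{b,e},{c,e},{b,c,e}} W4={{c},{e},{a,c},{b,c},{b,e},{c,e},{b,c,e}} W5={{a},{d},{a,c}}
  W12={{e},{b,e},{c,e},{b,c,e}} W13={{e},{b,e},{c,e},{b,c,e}} W14={{e},{b,e},{c,e},{b,c,e}} W15={{d}} W23={{e},{b,e},{c,e},{b,c,e}} W24={{e},{b,c},{b,e},{c,e},{b,c,e}} W34={{e},{b,e},{c,e},{b,c,e}} W45={{a,c}}
  W123={{e},{b,e},{c,e},{b,c,e}} W124={{e},{b,e},{c,e},{b,c,e}} W134={{e},{b,e},{c,e},{b,c,e}} W234={{e},{b,e},{c,e},{b,c,e}}
  W1234={{e},{b,e},{c,e},{b,c,e}}
C dims 5,8,4,1; δ0: rk 4, SNF 1^4; δ1: rk 3, SNF 1^3; δ2: rk 1, SNF 1^1
Ȟ^0: (5−4)−0=1 ⇒ Z
Ȟ^1: (8−3)−4=1 ⇒ Z
Ȟ^2: (4−1)−3=0 ⇒ 0


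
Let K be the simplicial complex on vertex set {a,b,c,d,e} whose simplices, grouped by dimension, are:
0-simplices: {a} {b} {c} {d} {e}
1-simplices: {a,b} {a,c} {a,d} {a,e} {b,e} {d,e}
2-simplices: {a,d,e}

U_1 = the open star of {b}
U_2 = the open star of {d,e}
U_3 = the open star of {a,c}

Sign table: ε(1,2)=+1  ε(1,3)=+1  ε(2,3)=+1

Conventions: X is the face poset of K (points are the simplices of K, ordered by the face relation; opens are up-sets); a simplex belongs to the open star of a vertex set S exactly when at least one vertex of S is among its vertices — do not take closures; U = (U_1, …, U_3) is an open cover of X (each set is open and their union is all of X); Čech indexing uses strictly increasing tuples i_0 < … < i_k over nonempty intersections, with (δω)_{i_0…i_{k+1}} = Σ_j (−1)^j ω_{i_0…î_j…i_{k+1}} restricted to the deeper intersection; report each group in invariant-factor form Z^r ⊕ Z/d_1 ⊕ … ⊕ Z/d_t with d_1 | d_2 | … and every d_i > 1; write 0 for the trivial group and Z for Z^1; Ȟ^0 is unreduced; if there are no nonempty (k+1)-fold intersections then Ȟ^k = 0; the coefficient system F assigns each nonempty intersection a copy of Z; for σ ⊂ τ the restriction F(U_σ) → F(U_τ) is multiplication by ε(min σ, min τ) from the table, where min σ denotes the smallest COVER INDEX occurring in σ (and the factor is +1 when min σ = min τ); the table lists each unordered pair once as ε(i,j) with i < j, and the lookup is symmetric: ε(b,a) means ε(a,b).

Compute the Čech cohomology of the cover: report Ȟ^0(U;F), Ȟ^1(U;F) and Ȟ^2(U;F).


Ȟ^0 = Z; Ȟ^1 = Z; Ȟ^2 = 0

intersection data:
  U1={{b},{a,b},{b,e}} U2={{d},{e},{a,d},{a,e},{b,e},{d,e},{a,d,e}} U3={{a},{c},{a,b},{a,c},{a,d},{a,e},{a,d,e}}
  U12={{b,e}} U13={{a,b}} U23={{a,d},{a,e},{a,d,e}}
C dims 3,3; δ0: rk 2, SNF 1^2
Ȟ^0 = (3 − 2) − 0 = 1, so Ȟ^0 ≅ Z
Ȟ^1 = (3 − 0) − 2 = 1, so Ȟ^1 ≅ Z
Ȟ^2 = (0 − 0) − 0 = 0, so Ȟ^2 ≅ 0


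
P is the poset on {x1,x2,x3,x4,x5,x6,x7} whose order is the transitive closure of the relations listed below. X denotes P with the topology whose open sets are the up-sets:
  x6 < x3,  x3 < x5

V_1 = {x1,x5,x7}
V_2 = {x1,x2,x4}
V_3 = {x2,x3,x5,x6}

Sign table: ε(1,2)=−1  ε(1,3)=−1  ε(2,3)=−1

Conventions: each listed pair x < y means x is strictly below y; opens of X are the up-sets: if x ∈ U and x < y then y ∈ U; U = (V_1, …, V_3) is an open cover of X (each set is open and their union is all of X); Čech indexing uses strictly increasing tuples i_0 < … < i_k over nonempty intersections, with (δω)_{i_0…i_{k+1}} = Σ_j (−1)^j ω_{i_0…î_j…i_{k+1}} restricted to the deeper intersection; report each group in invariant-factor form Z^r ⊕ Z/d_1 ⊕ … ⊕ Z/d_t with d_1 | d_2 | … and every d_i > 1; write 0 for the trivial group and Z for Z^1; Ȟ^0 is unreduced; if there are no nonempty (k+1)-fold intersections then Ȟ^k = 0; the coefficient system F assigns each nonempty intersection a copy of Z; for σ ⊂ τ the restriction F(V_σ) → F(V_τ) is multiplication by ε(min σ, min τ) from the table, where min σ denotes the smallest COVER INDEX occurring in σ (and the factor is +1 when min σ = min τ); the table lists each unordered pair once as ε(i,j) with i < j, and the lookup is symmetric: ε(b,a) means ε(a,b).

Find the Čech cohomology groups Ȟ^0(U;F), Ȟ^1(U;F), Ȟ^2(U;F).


intersection data:
  V12={x1} V13={x5} V23={x2}
C dims 3,3; δ0: rk 3, SNF 1^2·2
Ȟ^0 = (3 − 3) − 0 = 0, so Ȟ^0 ≅ 0
Ȟ^1 = (3 − 0) − 3 = 0 plus torsion [2], so Ȟ^1 ≅ Z/2
Ȟ^2 = (0 − 0) − 0 = 0, so Ȟ^2 ≅ 0

Ȟ^0 = 0, Ȟ^1 = Z/2, Ȟ^2 = 0


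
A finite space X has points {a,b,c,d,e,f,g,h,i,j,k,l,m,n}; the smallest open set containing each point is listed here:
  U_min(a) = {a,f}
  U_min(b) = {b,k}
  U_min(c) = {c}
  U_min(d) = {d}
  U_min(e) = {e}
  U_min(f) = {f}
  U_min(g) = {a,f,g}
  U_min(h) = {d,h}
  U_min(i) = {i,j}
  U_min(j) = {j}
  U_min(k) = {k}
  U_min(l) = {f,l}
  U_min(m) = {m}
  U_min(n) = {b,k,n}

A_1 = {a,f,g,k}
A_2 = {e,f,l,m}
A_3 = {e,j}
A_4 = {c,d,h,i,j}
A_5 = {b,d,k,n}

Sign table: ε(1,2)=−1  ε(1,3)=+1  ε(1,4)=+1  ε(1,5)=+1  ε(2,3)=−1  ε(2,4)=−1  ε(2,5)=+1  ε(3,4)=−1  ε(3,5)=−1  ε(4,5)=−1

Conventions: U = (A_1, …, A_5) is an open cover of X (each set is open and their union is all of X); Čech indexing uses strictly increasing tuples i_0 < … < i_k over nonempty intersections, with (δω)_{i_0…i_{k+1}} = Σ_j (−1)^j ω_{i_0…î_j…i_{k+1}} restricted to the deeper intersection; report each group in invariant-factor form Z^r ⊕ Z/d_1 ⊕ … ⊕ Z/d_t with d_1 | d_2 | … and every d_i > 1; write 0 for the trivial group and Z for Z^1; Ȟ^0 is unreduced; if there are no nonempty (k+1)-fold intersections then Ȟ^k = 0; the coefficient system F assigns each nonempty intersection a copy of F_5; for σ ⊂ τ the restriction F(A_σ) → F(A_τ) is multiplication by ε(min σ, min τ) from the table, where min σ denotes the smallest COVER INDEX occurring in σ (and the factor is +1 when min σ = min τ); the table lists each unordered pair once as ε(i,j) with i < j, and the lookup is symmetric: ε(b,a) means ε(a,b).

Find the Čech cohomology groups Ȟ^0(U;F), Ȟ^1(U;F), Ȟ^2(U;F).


Ȟ^0 = Z/5; Ȟ^1 = Z/5; Ȟ^2 = 0

intersection data:
  A12={f} A15={k} A23={e} A34={j} A45={d}
C dims 5,5; δ0: rk_F5 4
Ȟ^0 = (5 − 4) − 0 = 1, so Ȟ^0 ≅ Z/5
Ȟ^1 = (5 − 0) − 4 = 1, so Ȟ^1 ≅ Z/5
Ȟ^2 = (0 − 0) − 0 = 0, so Ȟ^2 ≅ 0


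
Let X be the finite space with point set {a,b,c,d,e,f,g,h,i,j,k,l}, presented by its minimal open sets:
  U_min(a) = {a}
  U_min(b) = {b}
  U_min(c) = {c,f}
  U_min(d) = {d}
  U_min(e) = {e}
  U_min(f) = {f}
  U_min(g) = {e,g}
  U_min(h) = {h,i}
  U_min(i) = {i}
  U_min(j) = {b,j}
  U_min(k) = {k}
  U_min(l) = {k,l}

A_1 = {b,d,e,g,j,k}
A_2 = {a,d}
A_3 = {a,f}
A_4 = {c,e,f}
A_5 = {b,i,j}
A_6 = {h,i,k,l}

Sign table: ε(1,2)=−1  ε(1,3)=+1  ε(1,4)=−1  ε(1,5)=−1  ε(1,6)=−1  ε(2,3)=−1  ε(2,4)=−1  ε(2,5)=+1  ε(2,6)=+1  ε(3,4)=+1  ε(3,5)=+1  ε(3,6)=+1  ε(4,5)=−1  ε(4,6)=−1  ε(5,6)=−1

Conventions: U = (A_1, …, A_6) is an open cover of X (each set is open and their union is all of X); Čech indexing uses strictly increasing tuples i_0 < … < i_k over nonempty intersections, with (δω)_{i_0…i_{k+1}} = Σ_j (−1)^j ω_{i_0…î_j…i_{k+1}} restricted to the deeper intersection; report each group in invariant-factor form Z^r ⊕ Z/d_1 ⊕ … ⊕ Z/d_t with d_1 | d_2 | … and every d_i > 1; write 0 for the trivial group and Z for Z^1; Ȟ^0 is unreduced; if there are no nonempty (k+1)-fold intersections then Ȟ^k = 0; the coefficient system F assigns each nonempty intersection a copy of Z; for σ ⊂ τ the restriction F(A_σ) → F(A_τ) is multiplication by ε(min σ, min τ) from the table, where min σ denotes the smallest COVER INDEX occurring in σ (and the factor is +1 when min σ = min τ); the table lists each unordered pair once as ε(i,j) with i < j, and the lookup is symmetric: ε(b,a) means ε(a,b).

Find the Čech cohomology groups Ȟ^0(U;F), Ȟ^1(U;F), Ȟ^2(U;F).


Ȟ^0 = 0, Ȟ^1 = Z ⊕ Z/2, Ȟ^2 = 0

nonempty intersections:
  A12={d} A14={e} A15={b,j} A16={k} A23={a} A34={f} A56={i}
C dims 6,7; δ0: rk 6, SNF 1^5·2
Ȟ^0: (6−6)−0=0 ⇒ 0
Ȟ^1: (7−0)−6=1 plus torsion [2] ⇒ Z ⊕ Z/2
Ȟ^2: (0−0)−0=0 ⇒ 0


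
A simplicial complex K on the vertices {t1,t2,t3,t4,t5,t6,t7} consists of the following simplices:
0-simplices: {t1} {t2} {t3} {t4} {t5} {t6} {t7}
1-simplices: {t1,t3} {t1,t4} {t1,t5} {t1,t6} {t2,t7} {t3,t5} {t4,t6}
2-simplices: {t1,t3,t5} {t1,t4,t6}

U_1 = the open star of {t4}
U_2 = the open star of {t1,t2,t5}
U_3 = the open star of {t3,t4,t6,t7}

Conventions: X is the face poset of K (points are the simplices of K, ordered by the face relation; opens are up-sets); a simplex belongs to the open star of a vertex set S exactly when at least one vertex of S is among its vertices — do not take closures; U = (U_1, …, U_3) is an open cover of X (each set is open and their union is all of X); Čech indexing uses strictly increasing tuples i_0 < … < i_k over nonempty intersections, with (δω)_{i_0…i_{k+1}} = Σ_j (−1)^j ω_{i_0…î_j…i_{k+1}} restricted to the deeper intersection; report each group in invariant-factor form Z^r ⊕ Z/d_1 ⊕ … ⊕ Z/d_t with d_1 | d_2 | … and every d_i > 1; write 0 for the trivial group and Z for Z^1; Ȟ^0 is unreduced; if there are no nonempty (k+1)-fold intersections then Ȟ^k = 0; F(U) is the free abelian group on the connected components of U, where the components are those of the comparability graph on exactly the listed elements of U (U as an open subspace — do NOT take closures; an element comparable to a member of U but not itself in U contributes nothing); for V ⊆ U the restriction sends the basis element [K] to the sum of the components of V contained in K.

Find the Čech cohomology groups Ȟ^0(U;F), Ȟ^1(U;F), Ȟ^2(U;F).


Ȟ^0 ≅ Z^2,  Ȟ^1 ≅ 0,  Ȟ^2 ≅ 0

cover nerve:
  U1={{t4},{t1,t4},{t4,t6},{t1,t4,t6}} U2={{t1},{t2},{t5},{t1,t3},{t1,t4},{t1,t5},{t1,t6},{t2,t7},{t3,t5},{t1,t3,t5},{t1,t4,t6}} U3={{t3},{t4},{t6},{t7},{t1,t3},{t1,t4},{t1,t6},{t2,t7},{t3,t5},{t4,t6},{t1,t3,t5},{t1,t4,t6}}
  U12={{t1,t4},{t1,t4,t6}} U13={{t4},{t1,t4},{t4,t6},{t1,t4,t6}} U23={{t1,t3},{t1,t4},{t1,t6},{t2,t7},{t3,t5},{t1,t3,t5},{t1,t4,t6}}
  U123={{t1,t4},{t1,t4,t6}}
components per intersection:
  U1: {{t4},{t1,t4},{t4,t6},{t1,t4,t6}}
  U2: {{t1},{t5},{t1,t3},{t1,t4},{t1,t5},{t1,t6},{t3,t5},{t1,t3,t5},{t1,t4,t6}} {{t2},{t2,t7}}
  U3: {{t3},{t1,t3},{t3,t5},{t1,t3,t5}} {{t4},{t6},{t1,t4},{t1,t6},{t4,t6},{t1,t4,t6}} {{t7},{t2,t7}}
  U12: {{t1,t4},{t1,t4,t6}}
  U13: {{t4},{t1,t4},{t4,t6},{t1,t4,t6}}
  U23: {{t1,t3},{t3,t5},{t1,t3,t5}} {{t1,t4},{t1,t6},{t1,t4,t6}} {{t2,t7}}
  U123: {{t1,t4},{t1,t4,t6}}
C dims 6,5,1; δ0: rk 4, SNF 1^4; δ1: rk 1, SNF 1^1
Ȟ^0: (6−4)−0=2 ⇒ Z^2
Ȟ^1: (5−1)−4=0 ⇒ 0
Ȟ^2: (1−0)−1=0 ⇒ 0


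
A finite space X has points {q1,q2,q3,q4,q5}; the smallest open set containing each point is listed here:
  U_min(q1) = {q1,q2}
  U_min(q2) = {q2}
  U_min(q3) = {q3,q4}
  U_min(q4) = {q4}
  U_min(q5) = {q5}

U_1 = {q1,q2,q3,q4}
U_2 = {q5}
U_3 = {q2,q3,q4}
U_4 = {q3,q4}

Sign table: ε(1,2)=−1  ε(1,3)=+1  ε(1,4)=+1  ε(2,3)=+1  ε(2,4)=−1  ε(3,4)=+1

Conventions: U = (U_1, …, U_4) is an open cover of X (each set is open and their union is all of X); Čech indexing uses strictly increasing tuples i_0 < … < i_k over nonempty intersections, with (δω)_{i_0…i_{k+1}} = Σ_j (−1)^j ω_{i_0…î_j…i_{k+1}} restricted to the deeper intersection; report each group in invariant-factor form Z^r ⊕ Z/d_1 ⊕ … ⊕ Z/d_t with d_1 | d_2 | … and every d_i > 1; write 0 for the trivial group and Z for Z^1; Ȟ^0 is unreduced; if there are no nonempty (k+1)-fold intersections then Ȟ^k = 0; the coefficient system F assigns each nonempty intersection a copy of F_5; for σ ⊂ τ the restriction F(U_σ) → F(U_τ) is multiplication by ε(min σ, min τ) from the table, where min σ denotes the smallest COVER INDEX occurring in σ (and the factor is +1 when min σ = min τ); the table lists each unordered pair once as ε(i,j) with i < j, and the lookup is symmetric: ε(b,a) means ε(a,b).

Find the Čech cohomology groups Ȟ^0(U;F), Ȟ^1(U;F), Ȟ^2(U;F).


nerve of the cover:
  U13={q2,q3,q4} U14={q3,q4} U34={q3,q4}
  U134={q3,q4}
C dims 4,3,1; δ0: rk_F5 2; δ1: rk_F5 1
Ȟ^0 = (4 − 2) − 0 = 2, so Ȟ^0 ≅ Z/5 ⊕ Z/5
Ȟ^1 = (3 − 1) − 2 = 0, so Ȟ^1 ≅ 0
Ȟ^2 = (1 − 0) − 1 = 0, so Ȟ^2 ≅ 0

Ȟ^0 ≅ Z/5 ⊕ Z/5,  Ȟ^1 ≅ 0,  Ȟ^2 ≅ 0


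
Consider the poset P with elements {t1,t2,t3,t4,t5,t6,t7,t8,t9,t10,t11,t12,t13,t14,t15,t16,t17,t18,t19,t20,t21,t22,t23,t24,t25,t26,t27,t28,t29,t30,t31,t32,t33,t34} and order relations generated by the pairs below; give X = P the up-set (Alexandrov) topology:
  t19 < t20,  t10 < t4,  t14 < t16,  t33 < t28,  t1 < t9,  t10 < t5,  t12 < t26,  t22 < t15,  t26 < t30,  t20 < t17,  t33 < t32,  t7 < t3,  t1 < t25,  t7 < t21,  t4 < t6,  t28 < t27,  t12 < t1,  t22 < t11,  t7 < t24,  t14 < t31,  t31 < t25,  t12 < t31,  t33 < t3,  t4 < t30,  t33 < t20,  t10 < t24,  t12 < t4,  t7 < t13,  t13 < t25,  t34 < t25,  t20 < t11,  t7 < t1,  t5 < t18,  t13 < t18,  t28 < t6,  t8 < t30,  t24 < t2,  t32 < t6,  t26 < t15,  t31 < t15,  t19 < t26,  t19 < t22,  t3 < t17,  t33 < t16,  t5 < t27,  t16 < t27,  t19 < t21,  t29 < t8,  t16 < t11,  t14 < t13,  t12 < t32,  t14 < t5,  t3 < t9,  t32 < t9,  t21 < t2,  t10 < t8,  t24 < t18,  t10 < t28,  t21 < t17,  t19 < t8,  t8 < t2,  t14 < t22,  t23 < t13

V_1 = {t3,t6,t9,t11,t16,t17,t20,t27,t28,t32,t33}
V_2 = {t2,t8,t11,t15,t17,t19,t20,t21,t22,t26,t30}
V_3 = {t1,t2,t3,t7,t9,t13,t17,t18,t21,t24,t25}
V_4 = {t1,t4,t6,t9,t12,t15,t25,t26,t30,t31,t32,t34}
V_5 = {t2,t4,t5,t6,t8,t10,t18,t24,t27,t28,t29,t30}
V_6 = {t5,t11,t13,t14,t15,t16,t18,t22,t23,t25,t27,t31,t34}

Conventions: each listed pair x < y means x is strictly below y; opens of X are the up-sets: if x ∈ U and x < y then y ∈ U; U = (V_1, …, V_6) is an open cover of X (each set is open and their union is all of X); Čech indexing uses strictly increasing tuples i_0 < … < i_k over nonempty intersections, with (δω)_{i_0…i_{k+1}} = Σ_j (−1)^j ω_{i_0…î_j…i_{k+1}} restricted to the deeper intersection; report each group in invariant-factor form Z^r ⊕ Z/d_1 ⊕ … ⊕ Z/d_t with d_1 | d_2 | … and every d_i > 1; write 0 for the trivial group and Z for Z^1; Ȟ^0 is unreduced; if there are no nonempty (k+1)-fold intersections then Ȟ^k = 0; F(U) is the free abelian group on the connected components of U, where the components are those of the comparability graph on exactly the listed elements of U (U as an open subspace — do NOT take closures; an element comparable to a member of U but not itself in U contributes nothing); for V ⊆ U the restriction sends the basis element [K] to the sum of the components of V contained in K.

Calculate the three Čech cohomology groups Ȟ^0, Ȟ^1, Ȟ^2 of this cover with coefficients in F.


Ȟ^0 ≅ Z,  Ȟ^1 ≅ 0,  Ȟ^2 ≅ Z/2

nonempty intersections:
  V12={t11,t17,t20} V13={t3,t9,t17} V14={t6,t9,t32} V15={t6,t27,t28} V16={t11,t16,t27} V23={t2,t17,t21} V24={t15,t26,t30} V25={t2,t8,t30} V26={t11,t15,t22} V34={t1,t9,t25} V35={t2,t18,t24} V36={t13,t18,t25} V45={t4,t6,t30} V46={t15,t25,t31,t34} V56={t5,t18,t27}
  V123={t17} V126={t11} V134={t9} V145={t6} V156={t27} V235={t2} V245={t30} V246={t15} V346={t25} V356={t18}
components per intersection:
  V1: {t3,t6,t9,t11,t16,t17,t20,t27,t28,t32,t33}
  V2: {t2,t8,t11,t15,t17,t19,t20,t21,t22,t26,t30}
  V3: {t1,t2,t3,t7,t9,t13,t17,t18,t21,t24,t25}
  V4: {t1,t4,t6,t9,t12,t15,t25,t26,t30,t31,t32,t34}
  V5: {t2,t4,t5,t6,t8,t10,t18,t24,t27,t28,t29,t30}
  V6: {t5,t11,t13,t14,t15,t16,t18,t22,t23,t25,t27,t31,t34}
  V12: {t11,t17,t20}
  V13: {t3,t9,t17}
  V14: {t6,t9,t32}
  V15: {t6,t27,t28}
  V16: {t11,t16,t27}
  V23: {t2,t17,t21}
  V24: {t15,t26,t30}
  V25: {t2,t8,t30}
  V26: {t11,t15,t22}
  V34: {t1,t9,t25}
  V35: {t2,t18,t24}
  V36: {t13,t18,t25}
  V45: {t4,t6,t30}
  V46: {t15,t25,t31,t34}
  V56: {t5,t18,t27}
  V123: {t17}
  V126: {t11}
  V134: {t9}
  V145: {t6}
  V156: {t27}
  V235: {t2}
  V245: {t30}
  V246: {t15}
  V346: {t25}
  V356: {t18}
C dims 6,15,10; δ0: rk 5, SNF 1^5; δ1: rk 10, SNF 1^9·2
Ȟ^0: (6−5)−0=1 ⇒ Z
Ȟ^1: (15−10)−5=0 ⇒ 0
Ȟ^2: (10−0)−10=0 plus torsion [2] ⇒ Z/2


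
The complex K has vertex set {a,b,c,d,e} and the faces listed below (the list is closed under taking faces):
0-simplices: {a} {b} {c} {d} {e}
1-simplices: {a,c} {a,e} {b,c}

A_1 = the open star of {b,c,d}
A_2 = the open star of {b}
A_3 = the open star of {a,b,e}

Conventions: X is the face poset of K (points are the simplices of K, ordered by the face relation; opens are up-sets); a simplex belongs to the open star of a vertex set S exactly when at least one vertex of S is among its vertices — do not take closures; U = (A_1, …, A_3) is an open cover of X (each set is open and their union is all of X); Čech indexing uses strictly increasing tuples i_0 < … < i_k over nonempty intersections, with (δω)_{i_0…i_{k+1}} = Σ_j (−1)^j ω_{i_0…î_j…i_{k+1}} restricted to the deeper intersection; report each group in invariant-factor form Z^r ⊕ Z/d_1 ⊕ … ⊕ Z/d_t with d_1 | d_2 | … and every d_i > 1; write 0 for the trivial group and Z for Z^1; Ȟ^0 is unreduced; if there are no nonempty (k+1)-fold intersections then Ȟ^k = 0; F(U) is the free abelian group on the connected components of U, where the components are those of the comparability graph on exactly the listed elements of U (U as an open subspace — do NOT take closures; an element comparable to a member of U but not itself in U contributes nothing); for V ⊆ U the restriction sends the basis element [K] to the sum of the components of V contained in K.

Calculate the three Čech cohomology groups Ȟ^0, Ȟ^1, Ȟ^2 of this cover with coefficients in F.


cover nerve:
  A1={{b},{c},{d},{a,c},{b,c}} A2={{b},{b,c}} A3={{a},{b},{e},{a,c},{a,e},{b,c}}
  A12={{b},{b,c}} A13={{b},{a,c},{b,c}} A23={{b},{b,c}}
  A123={{b},{b,c}}
components per intersection:
  A1: {{b},{c},{a,c},{b,c}} {{d}}
  A2: {{b},{b,c}}
  A3: {{a},{e},{a,c},{a,e}} {{b},{b,c}}
  A12: {{b},{b,c}}
  A13: {{b},{b,c}} {{a,c}}
  A23: {{b},{b,c}}
  A123: {{b},{b,c}}
C dims 5,4,1; δ0: rk 3, SNF 1^3; δ1: rk 1, SNF 1^1
Ȟ^0: (5−3)−0=2 ⇒ Z^2
Ȟ^1: (4−1)−3=0 ⇒ 0
Ȟ^2: (1−0)−1=0 ⇒ 0

Ȟ^0 ≅ Z^2; Ȟ^1 ≅ 0; Ȟ^2 ≅ 0


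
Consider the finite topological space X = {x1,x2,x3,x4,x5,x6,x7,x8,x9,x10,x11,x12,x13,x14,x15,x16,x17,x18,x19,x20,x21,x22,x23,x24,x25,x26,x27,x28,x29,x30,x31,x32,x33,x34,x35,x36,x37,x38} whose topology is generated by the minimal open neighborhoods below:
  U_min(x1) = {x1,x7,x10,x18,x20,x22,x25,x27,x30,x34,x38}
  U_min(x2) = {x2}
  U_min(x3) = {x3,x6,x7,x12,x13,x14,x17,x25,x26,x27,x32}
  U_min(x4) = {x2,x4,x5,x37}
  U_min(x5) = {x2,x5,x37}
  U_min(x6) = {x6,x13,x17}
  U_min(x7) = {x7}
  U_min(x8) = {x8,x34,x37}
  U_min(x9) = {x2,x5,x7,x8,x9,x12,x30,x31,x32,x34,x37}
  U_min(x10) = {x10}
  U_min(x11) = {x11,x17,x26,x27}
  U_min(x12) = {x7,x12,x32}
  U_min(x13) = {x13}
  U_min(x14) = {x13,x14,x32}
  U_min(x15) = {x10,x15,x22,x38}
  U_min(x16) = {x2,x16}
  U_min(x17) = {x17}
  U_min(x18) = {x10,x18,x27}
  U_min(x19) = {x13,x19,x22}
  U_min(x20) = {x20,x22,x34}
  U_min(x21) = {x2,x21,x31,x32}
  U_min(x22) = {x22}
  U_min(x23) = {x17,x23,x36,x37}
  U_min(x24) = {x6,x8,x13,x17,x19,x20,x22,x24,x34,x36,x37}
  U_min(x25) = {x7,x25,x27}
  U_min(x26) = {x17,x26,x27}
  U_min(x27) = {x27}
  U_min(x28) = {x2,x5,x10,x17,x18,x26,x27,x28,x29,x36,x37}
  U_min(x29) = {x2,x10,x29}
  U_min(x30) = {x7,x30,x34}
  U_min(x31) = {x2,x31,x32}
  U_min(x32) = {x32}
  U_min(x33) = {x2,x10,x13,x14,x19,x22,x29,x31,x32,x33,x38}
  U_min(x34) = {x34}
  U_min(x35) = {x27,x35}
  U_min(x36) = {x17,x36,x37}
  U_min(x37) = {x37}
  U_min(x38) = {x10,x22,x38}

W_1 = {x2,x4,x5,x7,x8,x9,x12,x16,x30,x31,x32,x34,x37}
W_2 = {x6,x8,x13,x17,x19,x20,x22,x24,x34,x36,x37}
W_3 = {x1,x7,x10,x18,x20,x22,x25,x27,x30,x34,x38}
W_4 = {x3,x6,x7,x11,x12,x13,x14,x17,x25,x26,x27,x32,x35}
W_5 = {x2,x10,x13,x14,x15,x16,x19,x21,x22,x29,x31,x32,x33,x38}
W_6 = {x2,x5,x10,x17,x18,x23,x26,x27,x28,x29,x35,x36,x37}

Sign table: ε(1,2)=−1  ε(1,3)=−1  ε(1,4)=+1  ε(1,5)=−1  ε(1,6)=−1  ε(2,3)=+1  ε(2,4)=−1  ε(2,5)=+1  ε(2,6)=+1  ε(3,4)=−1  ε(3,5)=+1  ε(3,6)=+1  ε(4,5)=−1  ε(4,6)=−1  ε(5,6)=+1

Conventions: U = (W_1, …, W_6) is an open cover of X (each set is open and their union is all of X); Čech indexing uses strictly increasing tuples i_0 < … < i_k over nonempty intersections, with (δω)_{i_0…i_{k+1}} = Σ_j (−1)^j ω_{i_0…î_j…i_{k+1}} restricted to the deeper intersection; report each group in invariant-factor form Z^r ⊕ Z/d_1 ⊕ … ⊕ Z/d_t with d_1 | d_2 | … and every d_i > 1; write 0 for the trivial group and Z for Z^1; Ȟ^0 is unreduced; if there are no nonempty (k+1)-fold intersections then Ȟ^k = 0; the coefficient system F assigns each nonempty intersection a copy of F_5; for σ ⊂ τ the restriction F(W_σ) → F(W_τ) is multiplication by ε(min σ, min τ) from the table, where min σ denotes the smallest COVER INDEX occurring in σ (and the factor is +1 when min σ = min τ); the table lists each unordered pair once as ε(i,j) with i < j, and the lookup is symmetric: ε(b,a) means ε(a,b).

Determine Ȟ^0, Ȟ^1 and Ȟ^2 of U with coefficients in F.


Ȟ^0 = Z/5,  Ȟ^1 = 0,  Ȟ^2 = 0

nonempty overlaps:
  W12={x8,x34,x37} W13={x7,x30,x34} W14={x7,x12,x32} W15={x2,x16,x31,x32} W16={x2,x5,x37} W23={x20,x22,x34} W24={x6,x13,x17} W25={x13,x19,x22} W26={x17,x36,x37} W34={x7,x25,x27} W35={x10,x22,x38} W36={x10,x18,x27} W45={x13,x14,x32} W46={x17,x26,x27,x35} W56={x2,x10,x29}
  W123={x34} W126={x37} W134={x7} W145={x32} W156={x2} W235={x22} W245={x13} W246={x17} W346={x27} W356={x10}
C dims 6,15,10; δ0: rk_F5 5; δ1: rk_F5 10
degree 0: 6−5−0 = 1 → Ȟ^0 ≅ Z/5
degree 1: 15−10−5 = 0 → Ȟ^1 ≅ 0
degree 2: 10−0−10 = 0 → Ȟ^2 ≅ 0
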